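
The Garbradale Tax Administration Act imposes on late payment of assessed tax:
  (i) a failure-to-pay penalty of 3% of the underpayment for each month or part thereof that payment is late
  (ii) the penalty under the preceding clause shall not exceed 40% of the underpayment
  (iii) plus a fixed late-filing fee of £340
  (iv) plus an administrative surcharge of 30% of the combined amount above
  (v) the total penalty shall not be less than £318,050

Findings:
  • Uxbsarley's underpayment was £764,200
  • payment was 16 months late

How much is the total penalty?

Accrued rate: 3% × 16 = 48%, capped at 40% → 40%
Failure-to-pay penalty: 40% of £764,200 = £305,680
Penalty before surcharge: £305,680 + £340 = £306,020
Administrative surcharge: 30% of £306,020 = £91,806
Total penalty: £306,020 + £91,806 = £397,826
Minimum £318,050: £397,826 meets the minimum, no increase.

Penalty: £397,826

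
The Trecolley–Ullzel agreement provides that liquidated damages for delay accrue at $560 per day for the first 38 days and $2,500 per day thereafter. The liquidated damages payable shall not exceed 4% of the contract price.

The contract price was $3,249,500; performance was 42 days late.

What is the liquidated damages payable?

First 38 days: 38 × $560 = $21,280
Remaining days: (42 − 38) × $2,500 = $10,000
Accrued per-day damages: $21,280 + $10,000 = $31,280
Cap: 4% of $3,249,500 = $129,980
Cap at $129,980: $31,280 is within the cap, no reduction.

Liquidated damages: $31,280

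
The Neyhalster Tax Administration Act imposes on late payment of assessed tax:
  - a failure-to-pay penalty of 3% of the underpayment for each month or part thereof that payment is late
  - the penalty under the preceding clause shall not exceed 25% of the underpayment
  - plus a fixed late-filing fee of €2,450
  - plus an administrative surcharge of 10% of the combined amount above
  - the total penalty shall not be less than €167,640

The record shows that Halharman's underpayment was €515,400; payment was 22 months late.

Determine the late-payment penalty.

€167,640

Accrued rate: 3% × 22 = 66%, capped at 25% → 25%
Failure-to-pay penalty: 25% of €515,400 = €128,850
Penalty before surcharge: €128,850 + €2,450 = €131,300
Administrative surcharge: 10% of €131,300 = €13,130
Total penalty: €131,300 + €13,130 = €144,430
Minimum €167,640: €144,430 is below the minimum → €167,640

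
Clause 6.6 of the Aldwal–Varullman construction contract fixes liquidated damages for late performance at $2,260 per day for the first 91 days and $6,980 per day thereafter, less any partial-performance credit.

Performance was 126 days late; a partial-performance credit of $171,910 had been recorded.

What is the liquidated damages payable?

$278,050

First 91 days: 91 × $2,260 = $205,660
Remaining days: (126 − 91) × $6,980 = $244,300
Accrued per-day damages: $205,660 + $244,300 = $449,960
Less partial-performance credit: $449,960 − $171,910 = $278,050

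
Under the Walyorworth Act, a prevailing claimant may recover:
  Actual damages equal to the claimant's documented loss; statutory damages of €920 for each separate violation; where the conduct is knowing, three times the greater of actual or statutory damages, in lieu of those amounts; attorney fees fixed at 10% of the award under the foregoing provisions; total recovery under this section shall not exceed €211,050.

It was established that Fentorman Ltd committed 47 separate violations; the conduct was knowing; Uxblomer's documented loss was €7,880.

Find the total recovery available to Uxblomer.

Statutory damages: 47 × €920 = €43,240
Greater of actual damages (€7,880) or statutory damages (€43,240): €43,240
Trebled: 3 × €43,240 = €129,720
Attorney fees: 10% of €129,720 = €12,972
Total before cap: €129,720 + €12,972 = €142,692
Cap at €211,050: €142,692 is within the cap, no reduction.

€142,692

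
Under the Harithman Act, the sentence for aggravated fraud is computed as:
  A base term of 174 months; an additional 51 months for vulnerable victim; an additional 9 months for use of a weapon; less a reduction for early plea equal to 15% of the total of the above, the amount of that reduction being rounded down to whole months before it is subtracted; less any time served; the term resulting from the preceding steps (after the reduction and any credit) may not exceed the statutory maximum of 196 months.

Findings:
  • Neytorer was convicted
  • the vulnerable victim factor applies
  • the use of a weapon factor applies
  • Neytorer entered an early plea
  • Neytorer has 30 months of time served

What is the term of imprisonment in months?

Vulnerable victim enhancement: +51 months
Use of a weapon enhancement: +9 months
Adjusted term: 174 months + 51 months + 9 months = 234 months
Early plea reduction: 15% of 234 months = 35 months (rounded down)
After reduction: 234 − 35 = 199 months
Less time served: 199 months − 30 months = 169 months
Cap at 196 months: 169 months is within the cap, no reduction.

Sentence: 169 months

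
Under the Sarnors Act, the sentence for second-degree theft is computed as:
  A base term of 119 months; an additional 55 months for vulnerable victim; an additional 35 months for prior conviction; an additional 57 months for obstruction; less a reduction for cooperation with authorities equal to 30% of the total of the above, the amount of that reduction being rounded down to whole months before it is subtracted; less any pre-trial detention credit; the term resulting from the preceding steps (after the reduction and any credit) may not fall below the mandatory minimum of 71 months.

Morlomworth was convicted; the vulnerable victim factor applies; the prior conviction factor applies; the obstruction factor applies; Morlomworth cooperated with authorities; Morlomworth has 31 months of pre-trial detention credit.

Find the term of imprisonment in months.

Vulnerable victim enhancement: +55 months
Prior conviction enhancement: +35 months
Obstruction enhancement: +57 months
Adjusted term: 119 months + 55 months + 35 months + 57 months = 266 months
Cooperation with authorities reduction: 30% of 266 months = 79 months (rounded down)
After reduction: 266 − 79 = 187 months
Less pre-trial detention credit: 187 months − 31 months = 156 months
Minimum 71 months: 156 months meets the minimum, no increase.

156 months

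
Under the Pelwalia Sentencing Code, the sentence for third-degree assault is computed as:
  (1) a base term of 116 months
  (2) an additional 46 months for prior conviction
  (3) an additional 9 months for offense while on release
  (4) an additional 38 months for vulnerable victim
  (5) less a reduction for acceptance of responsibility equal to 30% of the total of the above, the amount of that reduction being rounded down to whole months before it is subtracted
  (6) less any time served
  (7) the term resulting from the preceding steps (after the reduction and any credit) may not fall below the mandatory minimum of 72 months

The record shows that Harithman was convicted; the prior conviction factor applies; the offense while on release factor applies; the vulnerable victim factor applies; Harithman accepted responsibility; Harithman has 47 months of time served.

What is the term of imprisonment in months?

Prior conviction enhancement: +46 months
Offense while on release enhancement: +9 months
Vulnerable victim enhancement: +38 months
Adjusted term: 116 months + 46 months + 9 months + 38 months = 209 months
Acceptance of responsibility reduction: 30% of 209 months = 62 months (rounded down)
After reduction: 209 − 62 = 147 months
Less time served: 147 months − 47 months = 100 months
Minimum 72 months: 100 months meets the minimum, no increase.

100 months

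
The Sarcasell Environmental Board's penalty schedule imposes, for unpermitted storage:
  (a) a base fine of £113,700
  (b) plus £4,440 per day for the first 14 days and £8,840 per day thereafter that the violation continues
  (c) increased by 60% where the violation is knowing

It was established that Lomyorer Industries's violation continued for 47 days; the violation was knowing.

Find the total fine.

£748,128

First 14 days: 14 × £4,440 = £62,160
Remaining days: (47 − 14) × £8,840 = £291,720
Per-day component: £62,160 + £291,720 = £353,880
Base plus per-day: £113,700 + £353,880 = £467,580
Enhancement: 60% of £467,580 = £280,548
Enhanced fine: £467,580 + £280,548 = £748,128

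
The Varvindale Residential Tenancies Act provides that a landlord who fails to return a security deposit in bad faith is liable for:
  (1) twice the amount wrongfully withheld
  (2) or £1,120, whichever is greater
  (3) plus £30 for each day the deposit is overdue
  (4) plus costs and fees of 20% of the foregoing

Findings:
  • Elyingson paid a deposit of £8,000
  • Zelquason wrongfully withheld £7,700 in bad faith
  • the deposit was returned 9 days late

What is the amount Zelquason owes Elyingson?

Doubled: 2 × £7,700 = £15,400
Minimum £1,120: £15,400 meets the minimum, no increase.
Late-return penalty: 9 × £30 = £270
Damages plus late penalty: £15,400 + £270 = £15,670
Costs and fees: 20% of £15,670 = £3,134
Total recovery: £15,670 + £3,134 = £18,804

£18,804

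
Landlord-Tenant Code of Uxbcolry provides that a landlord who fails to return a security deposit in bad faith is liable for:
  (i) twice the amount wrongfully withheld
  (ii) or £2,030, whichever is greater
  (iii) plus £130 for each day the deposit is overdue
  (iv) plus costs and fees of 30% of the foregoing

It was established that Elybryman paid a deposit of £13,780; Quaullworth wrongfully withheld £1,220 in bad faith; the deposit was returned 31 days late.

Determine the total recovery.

£8,411

Doubled: 2 × £1,220 = £2,440
Minimum £2,030: £2,440 meets the minimum, no increase.
Late-return penalty: 31 × £130 = £4,030
Damages plus late penalty: £2,440 + £4,030 = £6,470
Costs and fees: 30% of £6,470 = £1,941
Total recovery: £6,470 + £1,941 = £8,411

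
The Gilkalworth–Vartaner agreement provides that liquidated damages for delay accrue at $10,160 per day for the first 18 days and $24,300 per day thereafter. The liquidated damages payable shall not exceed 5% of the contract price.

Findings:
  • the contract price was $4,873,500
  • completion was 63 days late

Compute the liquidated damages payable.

First 18 days: 18 × $10,160 = $182,880
Remaining days: (63 − 18) × $24,300 = $1,093,500
Accrued per-day damages: $182,880 + $1,093,500 = $1,276,380
Cap: 5% of $4,873,500 = $243,675
Cap at $243,675: $1,276,380 exceeds the cap → $243,675

$243,675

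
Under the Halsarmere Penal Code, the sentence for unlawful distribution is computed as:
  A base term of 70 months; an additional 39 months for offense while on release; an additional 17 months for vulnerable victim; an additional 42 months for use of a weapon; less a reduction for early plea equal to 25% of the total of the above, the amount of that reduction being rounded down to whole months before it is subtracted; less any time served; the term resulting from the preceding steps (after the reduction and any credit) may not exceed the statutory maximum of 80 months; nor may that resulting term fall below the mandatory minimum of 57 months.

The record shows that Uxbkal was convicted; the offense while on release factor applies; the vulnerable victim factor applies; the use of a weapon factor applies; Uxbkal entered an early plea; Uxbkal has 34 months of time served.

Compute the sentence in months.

Offense while on release enhancement: +39 months
Vulnerable victim enhancement: +17 months
Use of a weapon enhancement: +42 months
Adjusted term: 70 months + 39 months + 17 months + 42 months = 168 months
Early plea reduction: 25% of 168 months = 42 months (rounded down)
After reduction: 168 − 42 = 126 months
Less time served: 126 months − 34 months = 92 months
Cap at 80 months: 92 months exceeds the cap → 80 months
Minimum 57 months: 80 months meets the minimum, no increase.

80 months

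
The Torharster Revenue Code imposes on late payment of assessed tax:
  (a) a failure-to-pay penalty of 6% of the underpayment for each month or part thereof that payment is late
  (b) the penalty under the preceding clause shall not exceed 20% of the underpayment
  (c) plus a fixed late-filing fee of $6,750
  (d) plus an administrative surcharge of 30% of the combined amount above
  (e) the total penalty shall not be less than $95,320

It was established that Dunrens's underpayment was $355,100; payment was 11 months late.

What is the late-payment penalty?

Accrued rate: 6% × 11 = 66%, capped at 20% → 20%
Failure-to-pay penalty: 20% of $355,100 = $71,020
Penalty before surcharge: $71,020 + $6,750 = $77,770
Administrative surcharge: 30% of $77,770 = $23,331
Total penalty: $77,770 + $23,331 = $101,101
Minimum $95,320: $101,101 meets the minimum, no increase.

$101,101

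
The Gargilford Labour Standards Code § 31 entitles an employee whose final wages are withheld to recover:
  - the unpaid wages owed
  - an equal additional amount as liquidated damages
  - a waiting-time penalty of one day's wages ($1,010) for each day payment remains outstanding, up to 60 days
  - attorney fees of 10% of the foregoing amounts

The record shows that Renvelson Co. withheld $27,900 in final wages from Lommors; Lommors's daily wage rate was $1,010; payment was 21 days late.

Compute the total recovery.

Liquidated damages (equal amount): $27,900
Penalty days: min(21, 60) = 21
Waiting-time penalty: 21 × $1,010 = $21,210
Subtotal: $27,900 + $27,900 + $21,210 = $77,010
Attorney fees: 10% of $77,010 = $7,701
Total award: $77,010 + $7,701 = $84,711

$84,711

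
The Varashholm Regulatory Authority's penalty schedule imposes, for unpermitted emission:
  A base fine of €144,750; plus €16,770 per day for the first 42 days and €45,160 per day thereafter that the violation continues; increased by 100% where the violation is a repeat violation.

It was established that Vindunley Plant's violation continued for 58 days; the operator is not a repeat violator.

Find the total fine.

€1,571,650

First 42 days: 42 × €16,770 = €704,340
Remaining days: (58 − 42) × €45,160 = €722,560
Per-day component: €704,340 + €722,560 = €1,426,900
Base plus per-day: €144,750 + €1,426,900 = €1,571,650
The operator is not a repeat violator: no 100% increase.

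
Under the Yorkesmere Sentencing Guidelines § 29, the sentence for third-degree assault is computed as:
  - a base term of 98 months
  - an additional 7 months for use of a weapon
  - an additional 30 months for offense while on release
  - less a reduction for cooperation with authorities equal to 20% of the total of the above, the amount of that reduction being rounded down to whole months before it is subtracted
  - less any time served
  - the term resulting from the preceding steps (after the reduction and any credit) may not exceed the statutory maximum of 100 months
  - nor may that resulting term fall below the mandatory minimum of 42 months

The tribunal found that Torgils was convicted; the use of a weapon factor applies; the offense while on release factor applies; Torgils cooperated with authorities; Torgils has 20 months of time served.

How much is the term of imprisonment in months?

88 months

Use of a weapon enhancement: +7 months
Offense while on release enhancement: +30 months
Adjusted term: 98 months + 7 months + 30 months = 135 months
Cooperation with authorities reduction: 20% of 135 months = 27 months (rounded down)
After reduction: 135 − 27 = 108 months
Less time served: 108 months − 20 months = 88 months
Cap at 100 months: 88 months is within the cap, no reduction.
Minimum 42 months: 88 months meets the minimum, no increase.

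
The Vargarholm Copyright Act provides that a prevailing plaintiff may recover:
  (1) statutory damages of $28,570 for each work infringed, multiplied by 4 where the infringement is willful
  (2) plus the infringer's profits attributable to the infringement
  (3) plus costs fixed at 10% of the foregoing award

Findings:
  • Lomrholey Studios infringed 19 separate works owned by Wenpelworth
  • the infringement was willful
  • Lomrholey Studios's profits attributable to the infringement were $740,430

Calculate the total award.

Statutory damages: 19 × $28,570 = $542,830
Multiplied by 4: 4 × $542,830 = $2,171,320
Combined award: $2,171,320 + $740,430 = $2,911,750
Costs: 10% of $2,911,750 = $291,175
Award plus costs: $2,911,750 + $291,175 = $3,202,925

$3,202,925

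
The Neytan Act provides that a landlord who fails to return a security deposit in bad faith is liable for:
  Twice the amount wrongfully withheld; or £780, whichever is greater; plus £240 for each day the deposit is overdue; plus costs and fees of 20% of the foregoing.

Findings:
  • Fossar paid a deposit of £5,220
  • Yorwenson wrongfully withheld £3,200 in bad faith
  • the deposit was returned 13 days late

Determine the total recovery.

£11,424

Doubled: 2 × £3,200 = £6,400
Minimum £780: £6,400 meets the minimum, no increase.
Late-return penalty: 13 × £240 = £3,120
Damages plus late penalty: £6,400 + £3,120 = £9,520
Costs and fees: 20% of £9,520 = £1,904
Total recovery: £9,520 + £1,904 = £11,424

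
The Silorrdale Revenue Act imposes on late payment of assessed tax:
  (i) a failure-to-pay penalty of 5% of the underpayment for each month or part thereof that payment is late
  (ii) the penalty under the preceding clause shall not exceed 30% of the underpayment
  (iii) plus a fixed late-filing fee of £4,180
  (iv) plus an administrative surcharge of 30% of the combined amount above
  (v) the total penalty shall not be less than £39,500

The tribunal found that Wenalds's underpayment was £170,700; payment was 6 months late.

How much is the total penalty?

£72,007

Accrued rate: 5% × 6 = 30%, capped at 30% → 30%
Failure-to-pay penalty: 30% of £170,700 = £51,210
Penalty before surcharge: £51,210 + £4,180 = £55,390
Administrative surcharge: 30% of £55,390 = £16,617
Total penalty: £55,390 + £16,617 = £72,007
Minimum £39,500: £72,007 meets the minimum, no increase.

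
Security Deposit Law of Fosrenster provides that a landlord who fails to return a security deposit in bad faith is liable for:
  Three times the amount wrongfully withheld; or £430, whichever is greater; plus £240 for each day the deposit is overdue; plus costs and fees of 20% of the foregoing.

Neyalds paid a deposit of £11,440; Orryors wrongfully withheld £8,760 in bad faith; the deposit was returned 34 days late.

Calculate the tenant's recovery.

£41,328

Trebled: 3 × £8,760 = £26,280
Minimum £430: £26,280 meets the minimum, no increase.
Late-return penalty: 34 × £240 = £8,160
Damages plus late penalty: £26,280 + £8,160 = £34,440
Costs and fees: 20% of £34,440 = £6,888
Total recovery: £34,440 + £6,888 = £41,328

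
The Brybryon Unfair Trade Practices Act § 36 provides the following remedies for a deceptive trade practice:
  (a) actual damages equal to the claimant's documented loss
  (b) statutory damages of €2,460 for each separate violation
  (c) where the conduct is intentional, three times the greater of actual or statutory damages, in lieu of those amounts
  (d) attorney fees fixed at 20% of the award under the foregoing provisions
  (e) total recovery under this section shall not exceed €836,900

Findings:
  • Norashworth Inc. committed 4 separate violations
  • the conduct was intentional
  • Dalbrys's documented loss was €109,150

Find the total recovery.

Statutory damages: 4 × €2,460 = €9,840
Greater of actual damages (€109,150) or statutory damages (€9,840): €109,150
Trebled: 3 × €109,150 = €327,450
Attorney fees: 20% of €327,450 = €65,490
Total before cap: €327,450 + €65,490 = €392,940
Cap at €836,900: €392,940 is within the cap, no reduction.

€392,940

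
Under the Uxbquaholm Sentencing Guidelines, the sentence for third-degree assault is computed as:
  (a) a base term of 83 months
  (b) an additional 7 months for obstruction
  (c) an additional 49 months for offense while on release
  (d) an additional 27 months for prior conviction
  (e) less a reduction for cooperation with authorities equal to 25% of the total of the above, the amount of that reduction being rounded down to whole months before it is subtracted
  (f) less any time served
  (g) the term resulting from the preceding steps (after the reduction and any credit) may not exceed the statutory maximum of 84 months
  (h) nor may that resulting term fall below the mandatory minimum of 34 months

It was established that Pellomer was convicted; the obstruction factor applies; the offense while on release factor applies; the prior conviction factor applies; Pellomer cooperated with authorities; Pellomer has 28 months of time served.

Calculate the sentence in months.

Obstruction enhancement: +7 months
Offense while on release enhancement: +49 months
Prior conviction enhancement: +27 months
Adjusted term: 83 months + 7 months + 49 months + 27 months = 166 months
Cooperation with authorities reduction: 25% of 166 months = 41 months (rounded down)
After reduction: 166 − 41 = 125 months
Less time served: 125 months − 28 months = 97 months
Cap at 84 months: 97 months exceeds the cap → 84 months
Minimum 34 months: 84 months meets the minimum, no increase.

84 months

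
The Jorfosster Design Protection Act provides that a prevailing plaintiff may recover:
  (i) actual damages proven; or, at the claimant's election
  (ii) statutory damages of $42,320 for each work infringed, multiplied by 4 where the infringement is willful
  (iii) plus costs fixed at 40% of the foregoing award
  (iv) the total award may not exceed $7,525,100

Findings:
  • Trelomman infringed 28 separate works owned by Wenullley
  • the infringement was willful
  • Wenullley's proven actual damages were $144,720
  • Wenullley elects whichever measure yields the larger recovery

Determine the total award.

Statutory damages: 28 × $42,320 = $1,184,960
Multiplied by 4: 4 × $1,184,960 = $4,739,840
Greater of actual damages ($144,720) or enhanced statutory damages ($4,739,840): $4,739,840
Costs: 40% of $4,739,840 = $1,895,936
Award plus costs: $4,739,840 + $1,895,936 = $6,635,776
Cap at $7,525,100: $6,635,776 is within the cap, no reduction.

$6,635,776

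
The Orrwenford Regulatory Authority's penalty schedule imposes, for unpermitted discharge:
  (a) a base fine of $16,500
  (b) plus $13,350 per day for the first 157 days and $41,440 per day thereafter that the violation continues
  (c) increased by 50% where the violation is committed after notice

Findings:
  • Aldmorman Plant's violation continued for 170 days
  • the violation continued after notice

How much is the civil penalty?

Civil penalty: $3,976,755

First 157 days: 157 × $13,350 = $2,095,950
Remaining days: (170 − 157) × $41,440 = $538,720
Per-day component: $2,095,950 + $538,720 = $2,634,670
Base plus per-day: $16,500 + $2,634,670 = $2,651,170
Enhancement: 50% of $2,651,170 = $1,325,585
Enhanced fine: $2,651,170 + $1,325,585 = $3,976,755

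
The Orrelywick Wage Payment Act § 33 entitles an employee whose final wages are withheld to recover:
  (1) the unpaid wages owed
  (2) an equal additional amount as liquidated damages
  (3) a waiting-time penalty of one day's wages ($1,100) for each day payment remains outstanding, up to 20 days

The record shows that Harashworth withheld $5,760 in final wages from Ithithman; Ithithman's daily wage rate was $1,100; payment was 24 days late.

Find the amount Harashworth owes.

Total award: $33,520

Liquidated damages (equal amount): $5,760
Penalty days: min(24, 20) = 20
Waiting-time penalty: 20 × $1,100 = $22,000
Total award: $5,760 + $5,760 + $22,000 = $33,520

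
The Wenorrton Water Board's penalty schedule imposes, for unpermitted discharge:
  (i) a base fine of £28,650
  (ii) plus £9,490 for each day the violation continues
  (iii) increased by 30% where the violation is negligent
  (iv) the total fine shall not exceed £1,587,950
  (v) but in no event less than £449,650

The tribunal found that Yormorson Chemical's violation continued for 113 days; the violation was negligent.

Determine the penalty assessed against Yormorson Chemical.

Per-day component: 113 × £9,490 = £1,072,370
Base plus per-day: £28,650 + £1,072,370 = £1,101,020
Enhancement: 30% of £1,101,020 = £330,306
Enhanced fine: £1,101,020 + £330,306 = £1,431,326
Cap at £1,587,950: £1,431,326 is within the cap, no reduction.
Minimum £449,650: £1,431,326 meets the minimum, no increase.

£1,431,326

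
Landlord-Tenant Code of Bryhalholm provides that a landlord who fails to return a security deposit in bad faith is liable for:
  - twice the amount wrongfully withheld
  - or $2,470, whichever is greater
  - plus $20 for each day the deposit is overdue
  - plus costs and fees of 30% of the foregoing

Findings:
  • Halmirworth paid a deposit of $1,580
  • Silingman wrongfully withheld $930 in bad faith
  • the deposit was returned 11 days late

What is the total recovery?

Doubled: 2 × $930 = $1,860
Minimum $2,470: $1,860 is below the minimum → $2,470
Late-return penalty: 11 × $20 = $220
Damages plus late penalty: $2,470 + $220 = $2,690
Costs and fees: 30% of $2,690 = $807
Total recovery: $2,690 + $807 = $3,497

$3,497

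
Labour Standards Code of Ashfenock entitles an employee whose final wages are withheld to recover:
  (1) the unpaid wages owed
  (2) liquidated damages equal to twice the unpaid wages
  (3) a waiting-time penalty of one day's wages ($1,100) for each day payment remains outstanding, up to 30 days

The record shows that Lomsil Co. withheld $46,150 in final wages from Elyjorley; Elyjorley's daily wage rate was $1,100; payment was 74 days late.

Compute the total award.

Doubled: 2 × $46,150 = $92,300
Penalty days: min(74, 30) = 30
Waiting-time penalty: 30 × $1,100 = $33,000
Total award: $46,150 + $92,300 + $33,000 = $171,450

$171,450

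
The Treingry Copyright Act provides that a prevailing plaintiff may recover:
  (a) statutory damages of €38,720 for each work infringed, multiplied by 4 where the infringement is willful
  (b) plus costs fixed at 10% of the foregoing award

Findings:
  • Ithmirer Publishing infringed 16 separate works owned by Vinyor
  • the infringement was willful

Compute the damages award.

Statutory damages: 16 × €38,720 = €619,520
Multiplied by 4: 4 × €619,520 = €2,478,080
Costs: 10% of €2,478,080 = €247,808
Award plus costs: €2,478,080 + €247,808 = €2,725,888

Award: €2,725,888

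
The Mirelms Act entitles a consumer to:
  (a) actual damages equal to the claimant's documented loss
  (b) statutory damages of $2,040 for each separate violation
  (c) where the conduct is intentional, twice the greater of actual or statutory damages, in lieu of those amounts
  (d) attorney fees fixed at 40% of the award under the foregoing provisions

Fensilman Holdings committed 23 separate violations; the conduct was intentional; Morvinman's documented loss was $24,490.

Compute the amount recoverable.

Statutory damages: 23 × $2,040 = $46,920
Greater of actual damages ($24,490) or statutory damages ($46,920): $46,920
Doubled: 2 × $46,920 = $93,840
Attorney fees: 40% of $93,840 = $37,536
Total recovery: $93,840 + $37,536 = $131,376

$131,376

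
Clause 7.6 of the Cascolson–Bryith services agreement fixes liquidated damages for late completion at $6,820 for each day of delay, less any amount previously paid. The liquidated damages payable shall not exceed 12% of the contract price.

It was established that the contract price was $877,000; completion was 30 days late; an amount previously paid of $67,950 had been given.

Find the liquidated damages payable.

Liquidated damages: $105,240

Per-day damages: 30 × $6,820 = $204,600
Less amount previously paid: $204,600 − $67,950 = $136,650
Cap: 12% of $877,000 = $105,240
Cap at $105,240: $136,650 exceeds the cap → $105,240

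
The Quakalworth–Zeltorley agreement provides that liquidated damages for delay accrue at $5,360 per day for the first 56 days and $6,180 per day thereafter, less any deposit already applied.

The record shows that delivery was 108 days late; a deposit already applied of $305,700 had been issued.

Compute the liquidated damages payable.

Liquidated damages: $315,820

First 56 days: 56 × $5,360 = $300,160
Remaining days: (108 − 56) × $6,180 = $321,360
Accrued per-day damages: $300,160 + $321,360 = $621,520
Less deposit already applied: $621,520 − $305,700 = $315,820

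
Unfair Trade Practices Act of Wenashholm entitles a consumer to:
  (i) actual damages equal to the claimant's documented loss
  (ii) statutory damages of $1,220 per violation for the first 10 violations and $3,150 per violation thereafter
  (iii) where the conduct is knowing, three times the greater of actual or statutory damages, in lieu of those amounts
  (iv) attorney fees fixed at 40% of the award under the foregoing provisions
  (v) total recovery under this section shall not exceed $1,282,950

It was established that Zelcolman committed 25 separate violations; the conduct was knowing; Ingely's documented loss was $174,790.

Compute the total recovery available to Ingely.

First 10 violations: 10 × $1,220 = $12,200
Remaining violations: (25 − 10) × $3,150 = $47,250
Statutory damages: $12,200 + $47,250 = $59,450
Greater of actual damages ($174,790) or statutory damages ($59,450): $174,790
Trebled: 3 × $174,790 = $524,370
Attorney fees: 40% of $524,370 = $209,748
Total before cap: $524,370 + $209,748 = $734,118
Cap at $1,282,950: $734,118 is within the cap, no reduction.

$734,118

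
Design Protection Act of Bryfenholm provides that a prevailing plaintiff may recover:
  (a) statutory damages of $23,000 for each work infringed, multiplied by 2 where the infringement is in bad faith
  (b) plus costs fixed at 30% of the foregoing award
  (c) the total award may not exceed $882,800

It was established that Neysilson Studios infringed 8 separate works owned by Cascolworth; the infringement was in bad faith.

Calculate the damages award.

$478,400

Statutory damages: 8 × $23,000 = $184,000
Doubled: 2 × $184,000 = $368,000
Costs: 30% of $368,000 = $110,400
Award plus costs: $368,000 + $110,400 = $478,400
Cap at $882,800: $478,400 is within the cap, no reduction.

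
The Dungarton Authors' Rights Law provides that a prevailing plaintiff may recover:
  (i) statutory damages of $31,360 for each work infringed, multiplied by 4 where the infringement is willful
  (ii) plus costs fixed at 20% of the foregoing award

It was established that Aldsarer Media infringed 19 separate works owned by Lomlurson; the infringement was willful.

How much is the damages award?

Statutory damages: 19 × $31,360 = $595,840
Multiplied by 4: 4 × $595,840 = $2,383,360
Costs: 20% of $2,383,360 = $476,672
Award plus costs: $2,383,360 + $476,672 = $2,860,032

$2,860,032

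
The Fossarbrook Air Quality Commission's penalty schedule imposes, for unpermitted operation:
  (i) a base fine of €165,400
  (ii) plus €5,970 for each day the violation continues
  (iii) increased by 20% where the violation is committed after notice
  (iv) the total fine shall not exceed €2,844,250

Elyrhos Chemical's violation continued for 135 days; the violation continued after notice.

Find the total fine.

Per-day component: 135 × €5,970 = €805,950
Base plus per-day: €165,400 + €805,950 = €971,350
Enhancement: 20% of €971,350 = €194,270
Enhanced fine: €971,350 + €194,270 = €1,165,620
Cap at €2,844,250: €1,165,620 is within the cap, no reduction.

€1,165,620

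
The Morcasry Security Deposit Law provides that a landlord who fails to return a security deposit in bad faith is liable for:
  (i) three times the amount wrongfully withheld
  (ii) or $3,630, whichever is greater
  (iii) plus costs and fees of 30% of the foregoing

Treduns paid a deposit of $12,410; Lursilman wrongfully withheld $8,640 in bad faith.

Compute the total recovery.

$33,696

Trebled: 3 × $8,640 = $25,920
Minimum $3,630: $25,920 meets the minimum, no increase.
Costs and fees: 30% of $25,920 = $7,776
Total recovery: $25,920 + $7,776 = $33,696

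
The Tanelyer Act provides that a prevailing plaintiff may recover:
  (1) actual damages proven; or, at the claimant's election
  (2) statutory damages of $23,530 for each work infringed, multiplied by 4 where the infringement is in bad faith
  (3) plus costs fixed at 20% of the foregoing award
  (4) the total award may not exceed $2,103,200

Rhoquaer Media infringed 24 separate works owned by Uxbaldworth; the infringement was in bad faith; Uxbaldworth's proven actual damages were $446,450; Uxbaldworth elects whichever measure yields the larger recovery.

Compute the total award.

Statutory damages: 24 × $23,530 = $564,720
Multiplied by 4: 4 × $564,720 = $2,258,880
Greater of actual damages ($446,450) or enhanced statutory damages ($2,258,880): $2,258,880
Costs: 20% of $2,258,880 = $451,776
Award plus costs: $2,258,880 + $451,776 = $2,710,656
Cap at $2,103,200: $2,710,656 exceeds the cap → $2,103,200

Award: $2,103,200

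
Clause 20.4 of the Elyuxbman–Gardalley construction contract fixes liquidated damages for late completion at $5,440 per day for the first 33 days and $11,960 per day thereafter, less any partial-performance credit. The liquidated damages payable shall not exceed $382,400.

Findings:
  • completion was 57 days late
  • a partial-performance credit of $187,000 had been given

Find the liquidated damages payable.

First 33 days: 33 × $5,440 = $179,520
Remaining days: (57 − 33) × $11,960 = $287,040
Accrued per-day damages: $179,520 + $287,040 = $466,560
Less partial-performance credit: $466,560 − $187,000 = $279,560
Cap at $382,400: $279,560 is within the cap, no reduction.

$279,560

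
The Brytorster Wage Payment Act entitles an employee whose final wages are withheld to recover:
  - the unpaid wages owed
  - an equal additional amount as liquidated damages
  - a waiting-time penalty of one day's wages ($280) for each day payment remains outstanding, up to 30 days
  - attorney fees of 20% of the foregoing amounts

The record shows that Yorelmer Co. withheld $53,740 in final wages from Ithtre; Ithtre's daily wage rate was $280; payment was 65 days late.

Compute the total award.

Liquidated damages (equal amount): $53,740
Penalty days: min(65, 30) = 30
Waiting-time penalty: 30 × $280 = $8,400
Subtotal: $53,740 + $53,740 + $8,400 = $115,880
Attorney fees: 20% of $115,880 = $23,176
Total award: $115,880 + $23,176 = $139,056

$139,056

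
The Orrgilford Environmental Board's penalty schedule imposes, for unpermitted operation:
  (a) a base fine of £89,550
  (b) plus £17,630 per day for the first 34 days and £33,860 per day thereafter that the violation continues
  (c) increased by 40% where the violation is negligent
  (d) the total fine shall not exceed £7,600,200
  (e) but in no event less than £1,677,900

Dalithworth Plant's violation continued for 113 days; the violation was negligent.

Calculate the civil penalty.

First 34 days: 34 × £17,630 = £599,420
Remaining days: (113 − 34) × £33,860 = £2,674,940
Per-day component: £599,420 + £2,674,940 = £3,274,360
Base plus per-day: £89,550 + £3,274,360 = £3,363,910
Enhancement: 40% of £3,363,910 = £1,345,564
Enhanced fine: £3,363,910 + £1,345,564 = £4,709,474
Cap at £7,600,200: £4,709,474 is within the cap, no reduction.
Minimum £1,677,900: £4,709,474 meets the minimum, no increase.

£4,709,474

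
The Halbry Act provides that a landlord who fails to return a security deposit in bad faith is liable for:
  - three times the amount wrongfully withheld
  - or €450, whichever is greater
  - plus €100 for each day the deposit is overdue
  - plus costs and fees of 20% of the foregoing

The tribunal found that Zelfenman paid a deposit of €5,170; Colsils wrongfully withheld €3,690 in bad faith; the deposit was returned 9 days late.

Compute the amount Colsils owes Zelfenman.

Trebled: 3 × €3,690 = €11,070
Minimum €450: €11,070 meets the minimum, no increase.
Late-return penalty: 9 × €100 = €900
Damages plus late penalty: €11,070 + €900 = €11,970
Costs and fees: 20% of €11,970 = €2,394
Total recovery: €11,970 + €2,394 = €14,364

€14,364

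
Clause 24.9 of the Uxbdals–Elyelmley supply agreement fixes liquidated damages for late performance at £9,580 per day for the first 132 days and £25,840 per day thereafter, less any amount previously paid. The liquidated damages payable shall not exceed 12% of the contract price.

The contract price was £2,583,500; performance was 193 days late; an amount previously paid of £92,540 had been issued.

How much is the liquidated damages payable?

£310,020

First 132 days: 132 × £9,580 = £1,264,560
Remaining days: (193 − 132) × £25,840 = £1,576,240
Accrued per-day damages: £1,264,560 + £1,576,240 = £2,840,800
Less amount previously paid: £2,840,800 − £92,540 = £2,748,260
Cap: 12% of £2,583,500 = £310,020
Cap at £310,020: £2,748,260 exceeds the cap → £310,020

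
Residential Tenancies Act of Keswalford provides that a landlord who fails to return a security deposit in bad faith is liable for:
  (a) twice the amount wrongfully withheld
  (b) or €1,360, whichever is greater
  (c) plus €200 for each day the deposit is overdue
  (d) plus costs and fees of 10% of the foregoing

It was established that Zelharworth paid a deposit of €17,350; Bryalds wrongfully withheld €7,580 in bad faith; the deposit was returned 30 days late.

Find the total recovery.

Doubled: 2 × €7,580 = €15,160
Minimum €1,360: €15,160 meets the minimum, no increase.
Late-return penalty: 30 × €200 = €6,000
Damages plus late penalty: €15,160 + €6,000 = €21,160
Costs and fees: 10% of €21,160 = €2,116
Total recovery: €21,160 + €2,116 = €23,276

€23,276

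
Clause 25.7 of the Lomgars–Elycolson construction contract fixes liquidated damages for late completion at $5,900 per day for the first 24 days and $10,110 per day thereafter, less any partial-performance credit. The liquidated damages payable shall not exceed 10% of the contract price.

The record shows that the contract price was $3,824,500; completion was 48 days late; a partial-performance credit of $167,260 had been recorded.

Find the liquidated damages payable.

First 24 days: 24 × $5,900 = $141,600
Remaining days: (48 − 24) × $10,110 = $242,640
Accrued per-day damages: $141,600 + $242,640 = $384,240
Less partial-performance credit: $384,240 − $167,260 = $216,980
Cap: 10% of $3,824,500 = $382,450
Cap at $382,450: $216,980 is within the cap, no reduction.

$216,980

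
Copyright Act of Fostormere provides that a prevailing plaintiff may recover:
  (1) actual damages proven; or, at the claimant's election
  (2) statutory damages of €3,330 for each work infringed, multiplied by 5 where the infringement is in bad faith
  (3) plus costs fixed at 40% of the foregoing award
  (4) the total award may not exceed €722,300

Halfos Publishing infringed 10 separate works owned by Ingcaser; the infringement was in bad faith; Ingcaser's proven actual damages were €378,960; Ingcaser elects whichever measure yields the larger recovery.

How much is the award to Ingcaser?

€530,544

Statutory damages: 10 × €3,330 = €33,300
Multiplied by 5: 5 × €33,300 = €166,500
Greater of actual damages (€378,960) or enhanced statutory damages (€166,500): €378,960
Costs: 40% of €378,960 = €151,584
Award plus costs: €378,960 + €151,584 = €530,544
Cap at €722,300: €530,544 is within the cap, no reduction.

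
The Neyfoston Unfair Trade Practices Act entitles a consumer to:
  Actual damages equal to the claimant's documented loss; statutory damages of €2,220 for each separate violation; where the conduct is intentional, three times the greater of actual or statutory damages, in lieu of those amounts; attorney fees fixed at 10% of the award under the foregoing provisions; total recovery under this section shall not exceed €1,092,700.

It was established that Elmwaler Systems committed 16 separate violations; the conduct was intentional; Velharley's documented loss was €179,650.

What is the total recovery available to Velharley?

€592,845

Statutory damages: 16 × €2,220 = €35,520
Greater of actual damages (€179,650) or statutory damages (€35,520): €179,650
Trebled: 3 × €179,650 = €538,950
Attorney fees: 10% of €538,950 = €53,895
Total before cap: €538,950 + €53,895 = €592,845
Cap at €1,092,700: €592,845 is within the cap, no reduction.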